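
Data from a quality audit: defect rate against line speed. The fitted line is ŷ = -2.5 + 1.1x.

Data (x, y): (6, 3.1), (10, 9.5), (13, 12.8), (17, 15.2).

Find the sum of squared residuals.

x=6: ŷ = -2.5 + 1.1·6 = 4.1; e = 3.1 − 4.1 = -1
x=10: ŷ = -2.5 + 1.1·10 = 8.5; e = 9.5 − 8.5 = 1
x=13: ŷ = -2.5 + 1.1·13 = 11.8; e = 12.8 − 11.8 = 1
x=17: ŷ = -2.5 + 1.1·17 = 16.2; e = 15.2 − 16.2 = -1
SSE = 1 + 1 + 1 + 1 = 4

SSE = 4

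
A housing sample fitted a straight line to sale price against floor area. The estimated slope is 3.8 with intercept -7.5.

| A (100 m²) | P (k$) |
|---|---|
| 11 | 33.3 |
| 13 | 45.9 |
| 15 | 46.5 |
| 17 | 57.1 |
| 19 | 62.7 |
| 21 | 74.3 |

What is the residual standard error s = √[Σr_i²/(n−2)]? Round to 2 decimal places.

s = 2.92

A=11: ŷ = -7.5 + 3.8·11 = 34.3; r = 33.3 − 34.3 = -1
A=13: ŷ = -7.5 + 3.8·13 = 41.9; r = 45.9 − 41.9 = 4
A=15: ŷ = -7.5 + 3.8·15 = 49.5; r = 46.5 − 49.5 = -3
A=17: ŷ = -7.5 + 3.8·17 = 57.1; r = 57.1 − 57.1 = 0
A=19: ŷ = -7.5 + 3.8·19 = 64.7; r = 62.7 − 64.7 = -2
A=21: ŷ = -7.5 + 3.8·21 = 72.3; r = 74.3 − 72.3 = 2
SSE = 1 + 16 + 9 + 0 + 4 + 4 = 34
s = √(34/4) = √8.5 ≈ 2.92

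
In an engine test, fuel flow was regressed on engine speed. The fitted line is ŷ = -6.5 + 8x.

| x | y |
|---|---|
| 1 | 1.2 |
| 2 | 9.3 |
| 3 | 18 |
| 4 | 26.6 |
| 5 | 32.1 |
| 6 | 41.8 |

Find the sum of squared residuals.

SSE = 3.64

x=1: ŷ = -6.5 + 8·1 = 1.5; r = 1.2 − 1.5 = -0.3
x=2: ŷ = -6.5 + 8·2 = 9.5; r = 9.3 − 9.5 = -0.2
x=3: ŷ = -6.5 + 8·3 = 17.5; r = 18 − 17.5 = 0.5
x=4: ŷ = -6.5 + 8·4 = 25.5; r = 26.6 − 25.5 = 1.1
x=5: ŷ = -6.5 + 8·5 = 33.5; r = 32.1 − 33.5 = -1.4
x=6: ŷ = -6.5 + 8·6 = 41.5; r = 41.8 − 41.5 = 0.3
SSE = 0.09 + 0.04 + 0.25 + 1.21 + 1.96 + 0.09 = 3.64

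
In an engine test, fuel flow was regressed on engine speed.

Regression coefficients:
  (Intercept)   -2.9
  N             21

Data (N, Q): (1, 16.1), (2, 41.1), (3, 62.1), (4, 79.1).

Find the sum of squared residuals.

N=1: Q̂ = -2.9 + 21·1 = 18.1; r = 16.1 − 18.1 = -2
N=2: Q̂ = -2.9 + 21·2 = 39.1; r = 41.1 − 39.1 = 2
N=3: Q̂ = -2.9 + 21·3 = 60.1; r = 62.1 − 60.1 = 2
N=4: Q̂ = -2.9 + 21·4 = 81.1; r = 79.1 − 81.1 = -2
SSE = 4 + 4 + 4 + 4 = 16

SSE = 16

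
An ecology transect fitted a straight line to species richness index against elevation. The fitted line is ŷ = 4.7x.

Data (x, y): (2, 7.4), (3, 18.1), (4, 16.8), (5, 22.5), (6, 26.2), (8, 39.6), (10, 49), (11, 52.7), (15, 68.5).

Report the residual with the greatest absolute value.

e = 4

x=2: ŷ = 4.7·2 = 9.4; e = 7.4 − 9.4 = -2
x=3: ŷ = 4.7·3 = 14.1; e = 18.1 − 14.1 = 4
x=4: ŷ = 4.7·4 = 18.8; e = 16.8 − 18.8 = -2
x=5: ŷ = 4.7·5 = 23.5; e = 22.5 − 23.5 = -1
x=6: ŷ = 4.7·6 = 28.2; e = 26.2 − 28.2 = -2
x=8: ŷ = 4.7·8 = 37.6; e = 39.6 − 37.6 = 2
x=10: ŷ = 4.7·10 = 47; e = 49 − 47 = 2
x=11: ŷ = 4.7·11 = 51.7; e = 52.7 − 51.7 = 1
x=15: ŷ = 4.7·15 = 70.5; e = 68.5 − 70.5 = -2
Largest |e| is 4 at x = 3, residual 4.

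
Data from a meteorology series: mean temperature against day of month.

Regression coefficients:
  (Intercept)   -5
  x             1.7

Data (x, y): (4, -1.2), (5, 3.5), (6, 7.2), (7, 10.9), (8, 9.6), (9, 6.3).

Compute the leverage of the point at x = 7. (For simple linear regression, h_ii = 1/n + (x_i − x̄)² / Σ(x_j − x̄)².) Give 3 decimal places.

h = 0.181

x̄ = (4 + 5 + 6 + 7 + 8 + 9)/6 = 6.5
Σ(x − x̄)² = 6.25 + 2.25 + 0.25 + 0.25 + 2.25 + 6.25 = 17.5
h = 1/6 + (0.5)²/17.5 = 0.166667 + 0.0142857 = 0.181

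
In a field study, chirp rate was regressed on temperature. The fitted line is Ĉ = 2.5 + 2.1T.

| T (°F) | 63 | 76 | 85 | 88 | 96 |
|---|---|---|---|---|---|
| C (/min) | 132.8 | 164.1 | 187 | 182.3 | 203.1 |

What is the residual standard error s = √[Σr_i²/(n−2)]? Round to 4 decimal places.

T=63: Ĉ = 2.5 + 2.1·63 = 134.8; r = 132.8 − 134.8 = -2
T=76: Ĉ = 2.5 + 2.1·76 = 162.1; r = 164.1 − 162.1 = 2
T=85: Ĉ = 2.5 + 2.1·85 = 181; r = 187 − 181 = 6
T=88: Ĉ = 2.5 + 2.1·88 = 187.3; r = 182.3 − 187.3 = -5
T=96: Ĉ = 2.5 + 2.1·96 = 204.1; r = 203.1 − 204.1 = -1
SSE = 4 + 4 + 36 + 25 + 1 = 70
s = √(70/3) = √23.3333 ≈ 4.8305

s = 4.8305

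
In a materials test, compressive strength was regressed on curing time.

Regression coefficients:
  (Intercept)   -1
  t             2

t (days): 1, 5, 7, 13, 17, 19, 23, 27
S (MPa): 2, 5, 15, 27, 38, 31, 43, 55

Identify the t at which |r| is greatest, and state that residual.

t = 19, r = -6

t=1: Ŝ = -1 + 2·1 = 1; r = 2 − 1 = 1
t=5: Ŝ = -1 + 2·5 = 9; r = 5 − 9 = -4
t=7: Ŝ = -1 + 2·7 = 13; r = 15 − 13 = 2
t=13: Ŝ = -1 + 2·13 = 25; r = 27 − 25 = 2
t=17: Ŝ = -1 + 2·17 = 33; r = 38 − 33 = 5
t=19: Ŝ = -1 + 2·19 = 37; r = 31 − 37 = -6
t=23: Ŝ = -1 + 2·23 = 45; r = 43 − 45 = -2
t=27: Ŝ = -1 + 2·27 = 53; r = 55 − 53 = 2
Largest |r| is 6 at t = 19, residual -6.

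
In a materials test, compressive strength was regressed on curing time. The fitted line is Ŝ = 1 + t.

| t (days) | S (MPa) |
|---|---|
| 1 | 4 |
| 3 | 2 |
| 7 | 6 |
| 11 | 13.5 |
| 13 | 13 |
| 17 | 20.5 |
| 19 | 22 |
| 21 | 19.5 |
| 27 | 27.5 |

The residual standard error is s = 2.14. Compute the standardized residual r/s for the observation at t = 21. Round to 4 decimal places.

-1.1682

Ŝ = 1 + 21 = 22
r = 19.5 − 22 = -2.5
r/s = -2.5 / 2.14 = -1.1682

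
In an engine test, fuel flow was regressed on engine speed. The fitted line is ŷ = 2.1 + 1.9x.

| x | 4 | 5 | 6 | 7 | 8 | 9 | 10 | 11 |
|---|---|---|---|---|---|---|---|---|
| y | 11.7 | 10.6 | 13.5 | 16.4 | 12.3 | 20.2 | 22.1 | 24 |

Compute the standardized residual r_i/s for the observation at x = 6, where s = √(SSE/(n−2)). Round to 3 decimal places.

x=4: ŷ = 2.1 + 1.9·4 = 9.7; r = 11.7 − 9.7 = 2
x=5: ŷ = 2.1 + 1.9·5 = 11.6; r = 10.6 − 11.6 = -1
x=6: ŷ = 2.1 + 1.9·6 = 13.5; r = 13.5 − 13.5 = 0
x=7: ŷ = 2.1 + 1.9·7 = 15.4; r = 16.4 − 15.4 = 1
x=8: ŷ = 2.1 + 1.9·8 = 17.3; r = 12.3 − 17.3 = -5
x=9: ŷ = 2.1 + 1.9·9 = 19.2; r = 20.2 − 19.2 = 1
x=10: ŷ = 2.1 + 1.9·10 = 21.1; r = 22.1 − 21.1 = 1
x=11: ŷ = 2.1 + 1.9·11 = 23; r = 24 − 23 = 1
SSE = 4 + 1 + 0 + 1 + 25 + 1 + 1 + 1 = 34
s = √(34/6) = 2.38048
r/s = 0 / 2.38048 = 0.000

0.000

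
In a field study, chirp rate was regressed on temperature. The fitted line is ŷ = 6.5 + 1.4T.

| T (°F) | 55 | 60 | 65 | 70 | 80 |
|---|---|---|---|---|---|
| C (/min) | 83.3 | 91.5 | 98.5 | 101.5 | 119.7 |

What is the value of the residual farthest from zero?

e = -3

T=55: ŷ = 6.5 + 1.4·55 = 83.5; e = 83.3 − 83.5 = -0.2
T=60: ŷ = 6.5 + 1.4·60 = 90.5; e = 91.5 − 90.5 = 1
T=65: ŷ = 6.5 + 1.4·65 = 97.5; e = 98.5 − 97.5 = 1
T=70: ŷ = 6.5 + 1.4·70 = 104.5; e = 101.5 − 104.5 = -3
T=80: ŷ = 6.5 + 1.4·80 = 118.5; e = 119.7 − 118.5 = 1.2
Largest |e| is 3 at T = 70, residual -3.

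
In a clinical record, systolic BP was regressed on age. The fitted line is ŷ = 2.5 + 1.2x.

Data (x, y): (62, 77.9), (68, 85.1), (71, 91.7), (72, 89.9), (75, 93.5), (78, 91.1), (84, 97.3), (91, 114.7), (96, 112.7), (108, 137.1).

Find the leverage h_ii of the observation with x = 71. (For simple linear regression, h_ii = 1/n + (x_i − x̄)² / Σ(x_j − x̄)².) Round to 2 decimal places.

x̄ = (62 + 68 + 71 + 72 + 75 + 78 + 84 + 91 + 96 + 108)/10 = 80.5
Σ(x − x̄)² = 342.25 + 156.25 + 90.25 + 72.25 + 30.25 + 6.25 + 12.25 + 110.25 + 240.25 + 756.25 = 1816.5
h = 1/10 + (-9.5)²/1816.5 = 0.1 + 0.0496835 = 0.15

h = 0.15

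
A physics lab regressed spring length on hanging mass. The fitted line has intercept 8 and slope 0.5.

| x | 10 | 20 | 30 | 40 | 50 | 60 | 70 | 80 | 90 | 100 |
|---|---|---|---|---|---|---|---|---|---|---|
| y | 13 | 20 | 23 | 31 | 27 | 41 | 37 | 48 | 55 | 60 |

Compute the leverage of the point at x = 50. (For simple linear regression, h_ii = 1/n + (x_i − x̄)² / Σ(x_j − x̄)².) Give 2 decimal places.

h = 0.10

x̄ = (10 + 20 + 30 + 40 + 50 + 60 + 70 + 80 + 90 + 100)/10 = 55
Σ(x − x̄)² = 2025 + 1225 + 625 + 225 + 25 + 25 + 225 + 625 + 1225 + 2025 = 8250
h = 1/10 + (-5)²/8250 = 0.1 + 0.0030303 = 0.10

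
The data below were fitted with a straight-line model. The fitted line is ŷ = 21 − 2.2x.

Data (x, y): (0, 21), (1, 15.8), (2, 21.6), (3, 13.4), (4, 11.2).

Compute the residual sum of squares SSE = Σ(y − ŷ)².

x=0: ŷ = 21 − 2.2·0 = 21; e = 21 − 21 = 0
x=1: ŷ = 21 − 2.2·1 = 18.8; e = 15.8 − 18.8 = -3
x=2: ŷ = 21 − 2.2·2 = 16.6; e = 21.6 − 16.6 = 5
x=3: ŷ = 21 − 2.2·3 = 14.4; e = 13.4 − 14.4 = -1
x=4: ŷ = 21 − 2.2·4 = 12.2; e = 11.2 − 12.2 = -1
SSE = 0 + 9 + 25 + 1 + 1 = 36

SSE = 36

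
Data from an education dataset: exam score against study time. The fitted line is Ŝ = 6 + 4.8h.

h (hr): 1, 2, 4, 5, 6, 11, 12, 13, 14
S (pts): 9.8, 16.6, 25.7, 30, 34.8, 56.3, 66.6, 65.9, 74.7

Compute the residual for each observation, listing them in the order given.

-1, 1, 0.5, 0, 0, -2.5, 3, -2.5, 1.5

h=1: Ŝ = 6 + 4.8·1 = 10.8; r = 9.8 − 10.8 = -1
h=2: Ŝ = 6 + 4.8·2 = 15.6; r = 16.6 − 15.6 = 1
h=4: Ŝ = 6 + 4.8·4 = 25.2; r = 25.7 − 25.2 = 0.5
h=5: Ŝ = 6 + 4.8·5 = 30; r = 30 − 30 = 0
h=6: Ŝ = 6 + 4.8·6 = 34.8; r = 34.8 − 34.8 = 0
h=11: Ŝ = 6 + 4.8·11 = 58.8; r = 56.3 − 58.8 = -2.5
h=12: Ŝ = 6 + 4.8·12 = 63.6; r = 66.6 − 63.6 = 3
h=13: Ŝ = 6 + 4.8·13 = 68.4; r = 65.9 − 68.4 = -2.5
h=14: Ŝ = 6 + 4.8·14 = 73.2; r = 74.7 − 73.2 = 1.5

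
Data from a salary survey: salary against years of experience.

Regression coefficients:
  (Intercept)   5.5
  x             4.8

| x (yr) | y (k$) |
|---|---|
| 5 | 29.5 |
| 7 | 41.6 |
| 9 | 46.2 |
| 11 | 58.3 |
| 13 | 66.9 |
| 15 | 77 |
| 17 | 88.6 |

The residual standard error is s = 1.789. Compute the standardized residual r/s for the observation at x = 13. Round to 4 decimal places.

-0.5590

ŷ = 5.5 + 4.8·13 = 67.9
r = 66.9 − 67.9 = -1
r/s = -1 / 1.789 = -0.5590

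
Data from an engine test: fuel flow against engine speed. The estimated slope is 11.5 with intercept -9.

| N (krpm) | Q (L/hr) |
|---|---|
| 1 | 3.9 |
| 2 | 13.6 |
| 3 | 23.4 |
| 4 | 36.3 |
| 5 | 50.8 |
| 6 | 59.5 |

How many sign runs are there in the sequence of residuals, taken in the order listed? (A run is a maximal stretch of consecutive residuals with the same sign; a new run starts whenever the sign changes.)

4 runs

N=1: ŷ = -9 + 11.5·1 = 2.5; e = 3.9 − 2.5 = 1.4
N=2: ŷ = -9 + 11.5·2 = 14; e = 13.6 − 14 = -0.4
N=3: ŷ = -9 + 11.5·3 = 25.5; e = 23.4 − 25.5 = -2.1
N=4: ŷ = -9 + 11.5·4 = 37; e = 36.3 − 37 = -0.7
N=5: ŷ = -9 + 11.5·5 = 48.5; e = 50.8 − 48.5 = 2.3
N=6: ŷ = -9 + 11.5·6 = 60; e = 59.5 − 60 = -0.5
Signs: + − − − + −
Runs: +×1, −×3, +×1, −×1 → 4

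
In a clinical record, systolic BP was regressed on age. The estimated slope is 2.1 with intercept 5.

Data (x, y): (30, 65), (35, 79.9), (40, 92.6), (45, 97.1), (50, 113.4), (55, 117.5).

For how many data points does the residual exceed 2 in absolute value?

x=30: ŷ = 5 + 2.1·30 = 68; r = 65 − 68 = -3
x=35: ŷ = 5 + 2.1·35 = 78.5; r = 79.9 − 78.5 = 1.4
x=40: ŷ = 5 + 2.1·40 = 89; r = 92.6 − 89 = 3.6
x=45: ŷ = 5 + 2.1·45 = 99.5; r = 97.1 − 99.5 = -2.4
x=50: ŷ = 5 + 2.1·50 = 110; r = 113.4 − 110 = 3.4
x=55: ŷ = 5 + 2.1·55 = 120.5; r = 117.5 − 120.5 = -3
|r| > 2: x=30 (|r|=3), x=40 (|r|=3.6), x=45 (|r|=2.4), x=50 (|r|=3.4), x=55 (|r|=3) → 5

5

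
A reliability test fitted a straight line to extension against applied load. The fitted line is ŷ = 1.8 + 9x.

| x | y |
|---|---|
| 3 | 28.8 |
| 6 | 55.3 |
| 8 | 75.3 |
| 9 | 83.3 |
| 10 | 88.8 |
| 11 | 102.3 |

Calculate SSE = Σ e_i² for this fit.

SSE = 14

x=3: ŷ = 1.8 + 9·3 = 28.8; e = 28.8 − 28.8 = 0
x=6: ŷ = 1.8 + 9·6 = 55.8; e = 55.3 − 55.8 = -0.5
x=8: ŷ = 1.8 + 9·8 = 73.8; e = 75.3 − 73.8 = 1.5
x=9: ŷ = 1.8 + 9·9 = 82.8; e = 83.3 − 82.8 = 0.5
x=10: ŷ = 1.8 + 9·10 = 91.8; e = 88.8 − 91.8 = -3
x=11: ŷ = 1.8 + 9·11 = 100.8; e = 102.3 − 100.8 = 1.5
SSE = 0 + 0.25 + 2.25 + 0.25 + 9 + 2.25 = 14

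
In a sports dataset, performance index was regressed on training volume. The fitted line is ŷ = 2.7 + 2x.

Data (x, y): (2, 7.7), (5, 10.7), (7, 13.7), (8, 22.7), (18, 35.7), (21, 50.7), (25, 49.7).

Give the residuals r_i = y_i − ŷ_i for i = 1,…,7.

1, -2, -3, 4, -3, 6, -3

x=2: ŷ = 2.7 + 2·2 = 6.7; r = 7.7 − 6.7 = 1
x=5: ŷ = 2.7 + 2·5 = 12.7; r = 10.7 − 12.7 = -2
x=7: ŷ = 2.7 + 2·7 = 16.7; r = 13.7 − 16.7 = -3
x=8: ŷ = 2.7 + 2·8 = 18.7; r = 22.7 − 18.7 = 4
x=18: ŷ = 2.7 + 2·18 = 38.7; r = 35.7 − 38.7 = -3
x=21: ŷ = 2.7 + 2·21 = 44.7; r = 50.7 − 44.7 = 6
x=25: ŷ = 2.7 + 2·25 = 52.7; r = 49.7 − 52.7 = -3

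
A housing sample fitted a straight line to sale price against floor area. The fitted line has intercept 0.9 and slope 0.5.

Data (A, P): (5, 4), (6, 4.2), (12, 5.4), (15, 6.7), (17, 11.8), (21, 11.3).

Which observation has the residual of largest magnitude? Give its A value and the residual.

A = 17, e = 2.4

A=5: P̂ = 0.9 + 0.5·5 = 3.4; e = 4 − 3.4 = 0.6
A=6: P̂ = 0.9 + 0.5·6 = 3.9; e = 4.2 − 3.9 = 0.3
A=12: P̂ = 0.9 + 0.5·12 = 6.9; e = 5.4 − 6.9 = -1.5
A=15: P̂ = 0.9 + 0.5·15 = 8.4; e = 6.7 − 8.4 = -1.7
A=17: P̂ = 0.9 + 0.5·17 = 9.4; e = 11.8 − 9.4 = 2.4
A=21: P̂ = 0.9 + 0.5·21 = 11.4; e = 11.3 − 11.4 = -0.1
Largest |e| is 2.4 at A = 17, residual 2.4.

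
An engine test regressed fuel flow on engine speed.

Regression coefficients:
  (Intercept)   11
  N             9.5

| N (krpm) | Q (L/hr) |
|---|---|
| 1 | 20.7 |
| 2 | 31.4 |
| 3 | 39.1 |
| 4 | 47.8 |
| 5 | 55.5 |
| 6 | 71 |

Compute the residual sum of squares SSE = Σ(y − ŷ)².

N=1: Q̂ = 11 + 9.5·1 = 20.5; e = 20.7 − 20.5 = 0.2
N=2: Q̂ = 11 + 9.5·2 = 30; e = 31.4 − 30 = 1.4
N=3: Q̂ = 11 + 9.5·3 = 39.5; e = 39.1 − 39.5 = -0.4
N=4: Q̂ = 11 + 9.5·4 = 49; e = 47.8 − 49 = -1.2
N=5: Q̂ = 11 + 9.5·5 = 58.5; e = 55.5 − 58.5 = -3
N=6: Q̂ = 11 + 9.5·6 = 68; e = 71 − 68 = 3
SSE = 0.04 + 1.96 + 0.16 + 1.44 + 9 + 9 = 21.6

SSE = 21.6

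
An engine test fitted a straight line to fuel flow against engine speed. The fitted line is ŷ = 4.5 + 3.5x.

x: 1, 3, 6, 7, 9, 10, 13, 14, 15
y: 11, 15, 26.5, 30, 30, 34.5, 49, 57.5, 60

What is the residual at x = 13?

r = -1

ŷ = 4.5 + 3.5·13 = 50
r = 49 − 50 = -1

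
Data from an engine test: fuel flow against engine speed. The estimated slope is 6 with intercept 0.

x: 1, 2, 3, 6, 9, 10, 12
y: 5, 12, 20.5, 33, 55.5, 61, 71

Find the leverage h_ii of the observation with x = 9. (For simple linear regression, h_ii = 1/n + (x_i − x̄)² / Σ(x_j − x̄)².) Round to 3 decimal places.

x̄ = (1 + 2 + 3 + 6 + 9 + 10 + 12)/7 = 6.14286
Σ(x − x̄)² = 26.449 + 17.1633 + 9.87755 + 0.0204082 + 8.16327 + 14.8776 + 34.3061 = 110.857
h = 1/7 + (2.85714)²/110.857 = 0.142857 + 0.0736377 = 0.216

h = 0.216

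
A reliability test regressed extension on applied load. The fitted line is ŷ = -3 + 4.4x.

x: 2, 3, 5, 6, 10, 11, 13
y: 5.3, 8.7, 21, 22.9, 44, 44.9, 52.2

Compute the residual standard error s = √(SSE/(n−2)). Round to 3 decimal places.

s = 2.000

x=2: ŷ = -3 + 4.4·2 = 5.8; r = 5.3 − 5.8 = -0.5
x=3: ŷ = -3 + 4.4·3 = 10.2; r = 8.7 − 10.2 = -1.5
x=5: ŷ = -3 + 4.4·5 = 19; r = 21 − 19 = 2
x=6: ŷ = -3 + 4.4·6 = 23.4; r = 22.9 − 23.4 = -0.5
x=10: ŷ = -3 + 4.4·10 = 41; r = 44 − 41 = 3
x=11: ŷ = -3 + 4.4·11 = 45.4; r = 44.9 − 45.4 = -0.5
x=13: ŷ = -3 + 4.4·13 = 54.2; r = 52.2 − 54.2 = -2
SSE = 0.25 + 2.25 + 4 + 0.25 + 9 + 0.25 + 4 = 20
s = √(20/5) = √4 ≈ 2.000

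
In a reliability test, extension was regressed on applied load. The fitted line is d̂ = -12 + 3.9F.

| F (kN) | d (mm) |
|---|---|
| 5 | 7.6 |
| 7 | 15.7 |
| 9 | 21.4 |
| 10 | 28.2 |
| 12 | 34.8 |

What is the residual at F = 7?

r = 0.4

d̂ = -12 + 3.9·7 = 15.3
r = 15.7 − 15.3 = 0.4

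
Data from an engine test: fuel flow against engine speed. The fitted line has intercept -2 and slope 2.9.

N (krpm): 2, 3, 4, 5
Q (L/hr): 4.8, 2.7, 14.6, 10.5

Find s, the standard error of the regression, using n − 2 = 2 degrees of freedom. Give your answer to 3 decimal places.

N=2: ŷ = -2 + 2.9·2 = 3.8; e = 4.8 − 3.8 = 1
N=3: ŷ = -2 + 2.9·3 = 6.7; e = 2.7 − 6.7 = -4
N=4: ŷ = -2 + 2.9·4 = 9.6; e = 14.6 − 9.6 = 5
N=5: ŷ = -2 + 2.9·5 = 12.5; e = 10.5 − 12.5 = -2
SSE = 1 + 16 + 25 + 4 = 46
s = √(46/2) = √23 ≈ 4.796

s = 4.796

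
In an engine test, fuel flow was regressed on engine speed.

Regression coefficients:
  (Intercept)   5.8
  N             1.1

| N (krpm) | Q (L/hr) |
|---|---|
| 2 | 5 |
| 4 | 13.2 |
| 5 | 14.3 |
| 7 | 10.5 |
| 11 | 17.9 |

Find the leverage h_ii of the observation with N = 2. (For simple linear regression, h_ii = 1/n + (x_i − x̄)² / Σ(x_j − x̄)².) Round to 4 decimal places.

N̄ = (2 + 4 + 5 + 7 + 11)/5 = 5.8
Σ(N − N̄)² = 14.44 + 3.24 + 0.64 + 1.44 + 27.04 = 46.8
h = 1/5 + (-3.8)²/46.8 = 0.2 + 0.308547 = 0.5085

h = 0.5085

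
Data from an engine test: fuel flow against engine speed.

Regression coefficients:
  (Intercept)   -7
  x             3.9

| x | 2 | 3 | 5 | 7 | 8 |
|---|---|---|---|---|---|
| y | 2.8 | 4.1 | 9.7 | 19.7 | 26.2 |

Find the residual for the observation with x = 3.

e = -0.6

ŷ = -7 + 3.9·3 = 4.7
e = 4.1 − 4.7 = -0.6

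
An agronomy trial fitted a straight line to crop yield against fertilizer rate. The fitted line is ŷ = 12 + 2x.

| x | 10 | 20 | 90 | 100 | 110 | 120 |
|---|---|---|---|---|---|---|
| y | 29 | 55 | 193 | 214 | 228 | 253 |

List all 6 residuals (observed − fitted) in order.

-3, 3, 1, 2, -4, 1

x=10: ŷ = 12 + 2·10 = 32; e = 29 − 32 = -3
x=20: ŷ = 12 + 2·20 = 52; e = 55 − 52 = 3
x=90: ŷ = 12 + 2·90 = 192; e = 193 − 192 = 1
x=100: ŷ = 12 + 2·100 = 212; e = 214 − 212 = 2
x=110: ŷ = 12 + 2·110 = 232; e = 228 − 232 = -4
x=120: ŷ = 12 + 2·120 = 252; e = 253 − 252 = 1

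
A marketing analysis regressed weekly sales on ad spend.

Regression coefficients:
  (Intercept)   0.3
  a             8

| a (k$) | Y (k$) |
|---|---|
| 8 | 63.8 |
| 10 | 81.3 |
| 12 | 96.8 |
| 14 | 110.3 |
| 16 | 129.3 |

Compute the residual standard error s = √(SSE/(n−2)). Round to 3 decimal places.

s = 1.472

a=8: ŷ = 0.3 + 8·8 = 64.3; e = 63.8 − 64.3 = -0.5
a=10: ŷ = 0.3 + 8·10 = 80.3; e = 81.3 − 80.3 = 1
a=12: ŷ = 0.3 + 8·12 = 96.3; e = 96.8 − 96.3 = 0.5
a=14: ŷ = 0.3 + 8·14 = 112.3; e = 110.3 − 112.3 = -2
a=16: ŷ = 0.3 + 8·16 = 128.3; e = 129.3 − 128.3 = 1
SSE = 0.25 + 1 + 0.25 + 4 + 1 = 6.5
s = √(6.5/3) = √2.16667 ≈ 1.472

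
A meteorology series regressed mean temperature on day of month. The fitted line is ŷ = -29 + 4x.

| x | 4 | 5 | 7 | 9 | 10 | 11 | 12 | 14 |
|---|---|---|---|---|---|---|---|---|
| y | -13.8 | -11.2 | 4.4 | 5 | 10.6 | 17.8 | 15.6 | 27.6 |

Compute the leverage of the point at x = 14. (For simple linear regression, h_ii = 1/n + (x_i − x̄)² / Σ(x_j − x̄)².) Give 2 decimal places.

x̄ = (4 + 5 + 7 + 9 + 10 + 11 + 12 + 14)/8 = 9
Σ(x − x̄)² = 25 + 16 + 4 + 0 + 1 + 4 + 9 + 25 = 84
h = 1/8 + (5)²/84 = 0.125 + 0.297619 = 0.42

h = 0.42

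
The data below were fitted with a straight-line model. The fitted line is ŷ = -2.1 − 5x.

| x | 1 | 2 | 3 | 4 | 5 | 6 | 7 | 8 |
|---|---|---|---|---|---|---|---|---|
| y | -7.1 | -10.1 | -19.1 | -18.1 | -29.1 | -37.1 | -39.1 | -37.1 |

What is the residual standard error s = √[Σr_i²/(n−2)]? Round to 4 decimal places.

s = 3.6968

x=1: ŷ = -2.1 − 5·1 = -7.1; r = -7.1 − (-7.1) = 0
x=2: ŷ = -2.1 − 5·2 = -12.1; r = -10.1 − (-12.1) = 2
x=3: ŷ = -2.1 − 5·3 = -17.1; r = -19.1 − (-17.1) = -2
x=4: ŷ = -2.1 − 5·4 = -22.1; r = -18.1 − (-22.1) = 4
x=5: ŷ = -2.1 − 5·5 = -27.1; r = -29.1 − (-27.1) = -2
x=6: ŷ = -2.1 − 5·6 = -32.1; r = -37.1 − (-32.1) = -5
x=7: ŷ = -2.1 − 5·7 = -37.1; r = -39.1 − (-37.1) = -2
x=8: ŷ = -2.1 − 5·8 = -42.1; r = -37.1 − (-42.1) = 5
SSE = 0 + 4 + 4 + 16 + 4 + 25 + 4 + 25 = 82
s = √(82/6) = √13.6667 ≈ 3.6968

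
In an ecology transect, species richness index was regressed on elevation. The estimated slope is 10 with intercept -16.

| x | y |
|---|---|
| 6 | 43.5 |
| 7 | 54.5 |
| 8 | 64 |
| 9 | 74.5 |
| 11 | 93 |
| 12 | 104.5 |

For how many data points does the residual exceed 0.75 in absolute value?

1

x=6: ŷ = -16 + 10·6 = 44; e = 43.5 − 44 = -0.5
x=7: ŷ = -16 + 10·7 = 54; e = 54.5 − 54 = 0.5
x=8: ŷ = -16 + 10·8 = 64; e = 64 − 64 = 0
x=9: ŷ = -16 + 10·9 = 74; e = 74.5 − 74 = 0.5
x=11: ŷ = -16 + 10·11 = 94; e = 93 − 94 = -1
x=12: ŷ = -16 + 10·12 = 104; e = 104.5 − 104 = 0.5
|e| > 0.75: x=11 (|e|=1) → 1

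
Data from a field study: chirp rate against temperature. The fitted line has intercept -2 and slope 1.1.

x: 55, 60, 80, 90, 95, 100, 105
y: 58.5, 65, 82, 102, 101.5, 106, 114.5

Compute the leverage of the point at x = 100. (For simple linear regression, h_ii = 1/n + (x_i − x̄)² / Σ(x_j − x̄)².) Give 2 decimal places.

x̄ = (55 + 60 + 80 + 90 + 95 + 100 + 105)/7 = 83.5714
Σ(x − x̄)² = 816.327 + 555.612 + 12.7551 + 41.3265 + 130.612 + 269.898 + 459.184 = 2285.71
h = 1/7 + (16.4286)²/2285.71 = 0.142857 + 0.11808 = 0.26

h = 0.26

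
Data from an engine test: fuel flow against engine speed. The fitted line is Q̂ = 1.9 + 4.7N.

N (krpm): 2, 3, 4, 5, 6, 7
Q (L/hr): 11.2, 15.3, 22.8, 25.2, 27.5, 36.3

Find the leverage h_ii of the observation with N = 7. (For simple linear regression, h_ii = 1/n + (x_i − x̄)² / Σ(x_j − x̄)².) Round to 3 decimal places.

h = 0.524

N̄ = (2 + 3 + 4 + 5 + 6 + 7)/6 = 4.5
Σ(N − N̄)² = 6.25 + 2.25 + 0.25 + 0.25 + 2.25 + 6.25 = 17.5
h = 1/6 + (2.5)²/17.5 = 0.166667 + 0.357143 = 0.524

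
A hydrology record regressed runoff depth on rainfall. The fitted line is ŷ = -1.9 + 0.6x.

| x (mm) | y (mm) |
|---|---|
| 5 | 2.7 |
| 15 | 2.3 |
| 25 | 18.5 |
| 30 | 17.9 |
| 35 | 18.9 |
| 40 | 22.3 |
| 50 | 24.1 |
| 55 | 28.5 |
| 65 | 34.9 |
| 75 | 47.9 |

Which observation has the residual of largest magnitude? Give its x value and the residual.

x = 25, e = 5.4

x=5: ŷ = -1.9 + 0.6·5 = 1.1; e = 2.7 − 1.1 = 1.6
x=15: ŷ = -1.9 + 0.6·15 = 7.1; e = 2.3 − 7.1 = -4.8
x=25: ŷ = -1.9 + 0.6·25 = 13.1; e = 18.5 − 13.1 = 5.4
x=30: ŷ = -1.9 + 0.6·30 = 16.1; e = 17.9 − 16.1 = 1.8
x=35: ŷ = -1.9 + 0.6·35 = 19.1; e = 18.9 − 19.1 = -0.2
x=40: ŷ = -1.9 + 0.6·40 = 22.1; e = 22.3 − 22.1 = 0.2
x=50: ŷ = -1.9 + 0.6·50 = 28.1; e = 24.1 − 28.1 = -4
x=55: ŷ = -1.9 + 0.6·55 = 31.1; e = 28.5 − 31.1 = -2.6
x=65: ŷ = -1.9 + 0.6·65 = 37.1; e = 34.9 − 37.1 = -2.2
x=75: ŷ = -1.9 + 0.6·75 = 43.1; e = 47.9 − 43.1 = 4.8
Largest |e| is 5.4 at x = 25, residual 5.4.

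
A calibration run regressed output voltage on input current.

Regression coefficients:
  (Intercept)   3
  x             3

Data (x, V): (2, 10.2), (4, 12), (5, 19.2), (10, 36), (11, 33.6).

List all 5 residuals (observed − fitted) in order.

x=2: V̂ = 3 + 3·2 = 9; e = 10.2 − 9 = 1.2
x=4: V̂ = 3 + 3·4 = 15; e = 12 − 15 = -3
x=5: V̂ = 3 + 3·5 = 18; e = 19.2 − 18 = 1.2
x=10: V̂ = 3 + 3·10 = 33; e = 36 − 33 = 3
x=11: V̂ = 3 + 3·11 = 36; e = 33.6 − 36 = -2.4

1.2, -3, 1.2, 3, -2.4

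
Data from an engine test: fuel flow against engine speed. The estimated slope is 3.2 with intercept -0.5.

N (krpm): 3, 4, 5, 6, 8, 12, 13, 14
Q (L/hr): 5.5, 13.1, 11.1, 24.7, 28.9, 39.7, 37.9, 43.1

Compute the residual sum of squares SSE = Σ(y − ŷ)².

SSE = 98.32

N=3: ŷ = -0.5 + 3.2·3 = 9.1; r = 5.5 − 9.1 = -3.6
N=4: ŷ = -0.5 + 3.2·4 = 12.3; r = 13.1 − 12.3 = 0.8
N=5: ŷ = -0.5 + 3.2·5 = 15.5; r = 11.1 − 15.5 = -4.4
N=6: ŷ = -0.5 + 3.2·6 = 18.7; r = 24.7 − 18.7 = 6
N=8: ŷ = -0.5 + 3.2·8 = 25.1; r = 28.9 − 25.1 = 3.8
N=12: ŷ = -0.5 + 3.2·12 = 37.9; r = 39.7 − 37.9 = 1.8
N=13: ŷ = -0.5 + 3.2·13 = 41.1; r = 37.9 − 41.1 = -3.2
N=14: ŷ = -0.5 + 3.2·14 = 44.3; r = 43.1 − 44.3 = -1.2
SSE = 12.96 + 0.64 + 19.36 + 36 + 14.44 + 3.24 + 10.24 + 1.44 = 98.32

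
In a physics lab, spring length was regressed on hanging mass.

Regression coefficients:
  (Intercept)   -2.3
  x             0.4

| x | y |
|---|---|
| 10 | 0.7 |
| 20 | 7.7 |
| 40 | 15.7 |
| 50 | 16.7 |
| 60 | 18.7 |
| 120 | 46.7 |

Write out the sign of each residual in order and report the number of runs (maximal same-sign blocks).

x=10: ŷ = -2.3 + 0.4·10 = 1.7; e = 0.7 − 1.7 = -1
x=20: ŷ = -2.3 + 0.4·20 = 5.7; e = 7.7 − 5.7 = 2
x=40: ŷ = -2.3 + 0.4·40 = 13.7; e = 15.7 − 13.7 = 2
x=50: ŷ = -2.3 + 0.4·50 = 17.7; e = 16.7 − 17.7 = -1
x=60: ŷ = -2.3 + 0.4·60 = 21.7; e = 18.7 − 21.7 = -3
x=120: ŷ = -2.3 + 0.4·120 = 45.7; e = 46.7 − 45.7 = 1
Signs: − + + − − +
Runs: −×1, +×2, −×2, +×1 → 4

4 runs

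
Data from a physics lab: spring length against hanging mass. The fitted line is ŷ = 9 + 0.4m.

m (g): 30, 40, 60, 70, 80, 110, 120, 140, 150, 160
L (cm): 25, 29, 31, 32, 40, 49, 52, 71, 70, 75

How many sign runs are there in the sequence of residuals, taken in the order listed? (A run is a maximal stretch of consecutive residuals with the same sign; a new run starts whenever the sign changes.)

m=30: ŷ = 9 + 0.4·30 = 21; e = 25 − 21 = 4
m=40: ŷ = 9 + 0.4·40 = 25; e = 29 − 25 = 4
m=60: ŷ = 9 + 0.4·60 = 33; e = 31 − 33 = -2
m=70: ŷ = 9 + 0.4·70 = 37; e = 32 − 37 = -5
m=80: ŷ = 9 + 0.4·80 = 41; e = 40 − 41 = -1
m=110: ŷ = 9 + 0.4·110 = 53; e = 49 − 53 = -4
m=120: ŷ = 9 + 0.4·120 = 57; e = 52 − 57 = -5
m=140: ŷ = 9 + 0.4·140 = 65; e = 71 − 65 = 6
m=150: ŷ = 9 + 0.4·150 = 69; e = 70 − 69 = 1
m=160: ŷ = 9 + 0.4·160 = 73; e = 75 − 73 = 2
Signs: + + − − − − − + + +
Runs: +×2, −×5, +×3 → 3

3 runs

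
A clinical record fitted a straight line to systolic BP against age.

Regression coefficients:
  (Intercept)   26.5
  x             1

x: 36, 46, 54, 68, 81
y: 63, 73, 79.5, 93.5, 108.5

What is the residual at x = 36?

ŷ = 26.5 + 36 = 62.5
e = 63 − 62.5 = 0.5

e = 0.5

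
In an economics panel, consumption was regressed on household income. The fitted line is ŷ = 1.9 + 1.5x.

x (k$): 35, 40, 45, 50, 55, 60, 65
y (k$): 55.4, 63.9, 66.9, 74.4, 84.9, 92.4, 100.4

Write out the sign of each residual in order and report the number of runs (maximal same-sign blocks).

x=35: ŷ = 1.9 + 1.5·35 = 54.4; e = 55.4 − 54.4 = 1
x=40: ŷ = 1.9 + 1.5·40 = 61.9; e = 63.9 − 61.9 = 2
x=45: ŷ = 1.9 + 1.5·45 = 69.4; e = 66.9 − 69.4 = -2.5
x=50: ŷ = 1.9 + 1.5·50 = 76.9; e = 74.4 − 76.9 = -2.5
x=55: ŷ = 1.9 + 1.5·55 = 84.4; e = 84.9 − 84.4 = 0.5
x=60: ŷ = 1.9 + 1.5·60 = 91.9; e = 92.4 − 91.9 = 0.5
x=65: ŷ = 1.9 + 1.5·65 = 99.4; e = 100.4 − 99.4 = 1
Signs: + + − − + + +
Runs: +×2, −×2, +×3 → 3

3 runs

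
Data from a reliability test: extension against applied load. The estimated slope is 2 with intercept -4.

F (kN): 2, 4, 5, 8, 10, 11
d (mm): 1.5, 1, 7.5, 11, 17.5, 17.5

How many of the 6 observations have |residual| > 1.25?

F=2: ŷ = -4 + 2·2 = 0; r = 1.5 − 0 = 1.5
F=4: ŷ = -4 + 2·4 = 4; r = 1 − 4 = -3
F=5: ŷ = -4 + 2·5 = 6; r = 7.5 − 6 = 1.5
F=8: ŷ = -4 + 2·8 = 12; r = 11 − 12 = -1
F=10: ŷ = -4 + 2·10 = 16; r = 17.5 − 16 = 1.5
F=11: ŷ = -4 + 2·11 = 18; r = 17.5 − 18 = -0.5
|r| > 1.25: F=2 (|r|=1.5), F=4 (|r|=3), F=5 (|r|=1.5), F=10 (|r|=1.5) → 4

4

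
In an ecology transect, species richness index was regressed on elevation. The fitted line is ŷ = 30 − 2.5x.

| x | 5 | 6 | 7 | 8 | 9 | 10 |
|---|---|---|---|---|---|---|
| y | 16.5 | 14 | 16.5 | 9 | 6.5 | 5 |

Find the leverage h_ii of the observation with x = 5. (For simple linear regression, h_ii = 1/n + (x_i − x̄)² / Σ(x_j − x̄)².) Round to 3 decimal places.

x̄ = (5 + 6 + 7 + 8 + 9 + 10)/6 = 7.5
Σ(x − x̄)² = 6.25 + 2.25 + 0.25 + 0.25 + 2.25 + 6.25 = 17.5
h = 1/6 + (-2.5)²/17.5 = 0.166667 + 0.357143 = 0.524

h = 0.524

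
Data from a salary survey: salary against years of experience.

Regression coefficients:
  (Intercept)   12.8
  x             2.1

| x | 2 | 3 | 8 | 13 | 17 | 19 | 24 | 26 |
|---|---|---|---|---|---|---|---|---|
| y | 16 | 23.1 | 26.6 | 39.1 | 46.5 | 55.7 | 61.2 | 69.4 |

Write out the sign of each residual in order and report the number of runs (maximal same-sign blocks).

x=2: ŷ = 12.8 + 2.1·2 = 17; r = 16 − 17 = -1
x=3: ŷ = 12.8 + 2.1·3 = 19.1; r = 23.1 − 19.1 = 4
x=8: ŷ = 12.8 + 2.1·8 = 29.6; r = 26.6 − 29.6 = -3
x=13: ŷ = 12.8 + 2.1·13 = 40.1; r = 39.1 − 40.1 = -1
x=17: ŷ = 12.8 + 2.1·17 = 48.5; r = 46.5 − 48.5 = -2
x=19: ŷ = 12.8 + 2.1·19 = 52.7; r = 55.7 − 52.7 = 3
x=24: ŷ = 12.8 + 2.1·24 = 63.2; r = 61.2 − 63.2 = -2
x=26: ŷ = 12.8 + 2.1·26 = 67.4; r = 69.4 − 67.4 = 2
Signs: − + − − − + − +
Runs: −×1, +×1, −×3, +×1, −×1, +×1 → 6

6 runs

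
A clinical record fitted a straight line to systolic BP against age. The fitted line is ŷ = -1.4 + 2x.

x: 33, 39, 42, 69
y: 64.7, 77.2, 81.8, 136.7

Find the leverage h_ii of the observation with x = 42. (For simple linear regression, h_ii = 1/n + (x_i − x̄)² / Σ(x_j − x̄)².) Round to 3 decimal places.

h = 0.268

x̄ = (33 + 39 + 42 + 69)/4 = 45.75
Σ(x − x̄)² = 162.562 + 45.5625 + 14.0625 + 540.562 = 762.75
h = 1/4 + (-3.75)²/762.75 = 0.25 + 0.0184366 = 0.268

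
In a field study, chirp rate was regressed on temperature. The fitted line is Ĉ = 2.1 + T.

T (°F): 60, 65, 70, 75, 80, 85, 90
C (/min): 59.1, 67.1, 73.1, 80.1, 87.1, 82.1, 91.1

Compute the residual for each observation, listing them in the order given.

-3, 0, 1, 3, 5, -5, -1

T=60: Ĉ = 2.1 + 60 = 62.1; e = 59.1 − 62.1 = -3
T=65: Ĉ = 2.1 + 65 = 67.1; e = 67.1 − 67.1 = 0
T=70: Ĉ = 2.1 + 70 = 72.1; e = 73.1 − 72.1 = 1
T=75: Ĉ = 2.1 + 75 = 77.1; e = 80.1 − 77.1 = 3
T=80: Ĉ = 2.1 + 80 = 82.1; e = 87.1 − 82.1 = 5
T=85: Ĉ = 2.1 + 85 = 87.1; e = 82.1 − 87.1 = -5
T=90: Ĉ = 2.1 + 90 = 92.1; e = 91.1 − 92.1 = -1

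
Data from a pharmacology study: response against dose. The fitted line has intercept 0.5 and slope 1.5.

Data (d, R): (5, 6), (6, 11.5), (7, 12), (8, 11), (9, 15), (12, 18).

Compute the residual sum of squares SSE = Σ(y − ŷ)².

d=5: R̂ = 0.5 + 1.5·5 = 8; e = 6 − 8 = -2
d=6: R̂ = 0.5 + 1.5·6 = 9.5; e = 11.5 − 9.5 = 2
d=7: R̂ = 0.5 + 1.5·7 = 11; e = 12 − 11 = 1
d=8: R̂ = 0.5 + 1.5·8 = 12.5; e = 11 − 12.5 = -1.5
d=9: R̂ = 0.5 + 1.5·9 = 14; e = 15 − 14 = 1
d=12: R̂ = 0.5 + 1.5·12 = 18.5; e = 18 − 18.5 = -0.5
SSE = 4 + 4 + 1 + 2.25 + 1 + 0.25 = 12.5

SSE = 12.5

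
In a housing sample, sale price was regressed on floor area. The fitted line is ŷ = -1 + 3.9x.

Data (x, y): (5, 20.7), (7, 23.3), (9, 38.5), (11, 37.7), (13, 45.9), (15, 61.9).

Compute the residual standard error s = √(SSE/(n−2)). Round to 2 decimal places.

x=5: ŷ = -1 + 3.9·5 = 18.5; r = 20.7 − 18.5 = 2.2
x=7: ŷ = -1 + 3.9·7 = 26.3; r = 23.3 − 26.3 = -3
x=9: ŷ = -1 + 3.9·9 = 34.1; r = 38.5 − 34.1 = 4.4
x=11: ŷ = -1 + 3.9·11 = 41.9; r = 37.7 − 41.9 = -4.2
x=13: ŷ = -1 + 3.9·13 = 49.7; r = 45.9 − 49.7 = -3.8
x=15: ŷ = -1 + 3.9·15 = 57.5; r = 61.9 − 57.5 = 4.4
SSE = 4.84 + 9 + 19.36 + 17.64 + 14.44 + 19.36 = 84.64
s = √(84.64/4) = √21.16 ≈ 4.60

s = 4.60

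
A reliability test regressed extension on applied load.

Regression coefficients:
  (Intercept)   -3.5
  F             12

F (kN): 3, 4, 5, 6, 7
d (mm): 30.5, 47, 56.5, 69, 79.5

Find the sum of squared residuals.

SSE = 11.5

F=3: d̂ = -3.5 + 12·3 = 32.5; e = 30.5 − 32.5 = -2
F=4: d̂ = -3.5 + 12·4 = 44.5; e = 47 − 44.5 = 2.5
F=5: d̂ = -3.5 + 12·5 = 56.5; e = 56.5 − 56.5 = 0
F=6: d̂ = -3.5 + 12·6 = 68.5; e = 69 − 68.5 = 0.5
F=7: d̂ = -3.5 + 12·7 = 80.5; e = 79.5 − 80.5 = -1
SSE = 4 + 6.25 + 0 + 0.25 + 1 = 11.5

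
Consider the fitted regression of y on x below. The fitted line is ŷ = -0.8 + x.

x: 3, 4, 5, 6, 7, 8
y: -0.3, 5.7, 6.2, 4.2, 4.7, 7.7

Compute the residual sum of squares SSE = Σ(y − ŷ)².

SSE = 20

x=3: ŷ = -0.8 + 3 = 2.2; r = -0.3 − 2.2 = -2.5
x=4: ŷ = -0.8 + 4 = 3.2; r = 5.7 − 3.2 = 2.5
x=5: ŷ = -0.8 + 5 = 4.2; r = 6.2 − 4.2 = 2
x=6: ŷ = -0.8 + 6 = 5.2; r = 4.2 − 5.2 = -1
x=7: ŷ = -0.8 + 7 = 6.2; r = 4.7 − 6.2 = -1.5
x=8: ŷ = -0.8 + 8 = 7.2; r = 7.7 − 7.2 = 0.5
SSE = 6.25 + 6.25 + 4 + 1 + 2.25 + 0.25 = 20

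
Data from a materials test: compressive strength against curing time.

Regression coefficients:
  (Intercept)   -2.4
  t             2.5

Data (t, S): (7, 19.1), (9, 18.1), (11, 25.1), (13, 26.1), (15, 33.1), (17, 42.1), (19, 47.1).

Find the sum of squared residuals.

SSE = 48

t=7: ŷ = -2.4 + 2.5·7 = 15.1; r = 19.1 − 15.1 = 4
t=9: ŷ = -2.4 + 2.5·9 = 20.1; r = 18.1 − 20.1 = -2
t=11: ŷ = -2.4 + 2.5·11 = 25.1; r = 25.1 − 25.1 = 0
t=13: ŷ = -2.4 + 2.5·13 = 30.1; r = 26.1 − 30.1 = -4
t=15: ŷ = -2.4 + 2.5·15 = 35.1; r = 33.1 − 35.1 = -2
t=17: ŷ = -2.4 + 2.5·17 = 40.1; r = 42.1 − 40.1 = 2
t=19: ŷ = -2.4 + 2.5·19 = 45.1; r = 47.1 − 45.1 = 2
SSE = 16 + 4 + 0 + 16 + 4 + 4 + 4 = 48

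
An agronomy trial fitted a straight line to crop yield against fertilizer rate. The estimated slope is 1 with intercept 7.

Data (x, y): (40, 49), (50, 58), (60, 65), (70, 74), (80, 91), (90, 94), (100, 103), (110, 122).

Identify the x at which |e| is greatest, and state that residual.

x=40: ŷ = 7 + 40 = 47; e = 49 − 47 = 2
x=50: ŷ = 7 + 50 = 57; e = 58 − 57 = 1
x=60: ŷ = 7 + 60 = 67; e = 65 − 67 = -2
x=70: ŷ = 7 + 70 = 77; e = 74 − 77 = -3
x=80: ŷ = 7 + 80 = 87; e = 91 − 87 = 4
x=90: ŷ = 7 + 90 = 97; e = 94 − 97 = -3
x=100: ŷ = 7 + 100 = 107; e = 103 − 107 = -4
x=110: ŷ = 7 + 110 = 117; e = 122 − 117 = 5
Largest |e| is 5 at x = 110, residual 5.

x = 110, e = 5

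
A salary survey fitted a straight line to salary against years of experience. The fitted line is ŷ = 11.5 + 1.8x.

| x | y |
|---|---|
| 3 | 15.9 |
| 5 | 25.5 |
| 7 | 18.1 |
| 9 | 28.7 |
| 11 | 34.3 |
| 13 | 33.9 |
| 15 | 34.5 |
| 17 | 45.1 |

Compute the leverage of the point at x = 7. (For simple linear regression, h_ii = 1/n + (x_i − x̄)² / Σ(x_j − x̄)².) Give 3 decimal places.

x̄ = (3 + 5 + 7 + 9 + 11 + 13 + 15 + 17)/8 = 10
Σ(x − x̄)² = 49 + 25 + 9 + 1 + 1 + 9 + 25 + 49 = 168
h = 1/8 + (-3)²/168 = 0.125 + 0.0535714 = 0.179

h = 0.179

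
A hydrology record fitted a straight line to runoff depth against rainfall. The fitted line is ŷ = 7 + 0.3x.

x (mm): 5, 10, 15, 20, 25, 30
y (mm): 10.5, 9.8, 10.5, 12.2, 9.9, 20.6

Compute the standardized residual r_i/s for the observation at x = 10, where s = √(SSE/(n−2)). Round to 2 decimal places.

-0.06

x=5: ŷ = 7 + 0.3·5 = 8.5; r = 10.5 − 8.5 = 2
x=10: ŷ = 7 + 0.3·10 = 10; r = 9.8 − 10 = -0.2
x=15: ŷ = 7 + 0.3·15 = 11.5; r = 10.5 − 11.5 = -1
x=20: ŷ = 7 + 0.3·20 = 13; r = 12.2 − 13 = -0.8
x=25: ŷ = 7 + 0.3·25 = 14.5; r = 9.9 − 14.5 = -4.6
x=30: ŷ = 7 + 0.3·30 = 16; r = 20.6 − 16 = 4.6
SSE = 4 + 0.04 + 1 + 0.64 + 21.16 + 21.16 = 48
s = √(48/4) = 3.4641
r/s = -0.2 / 3.4641 = -0.06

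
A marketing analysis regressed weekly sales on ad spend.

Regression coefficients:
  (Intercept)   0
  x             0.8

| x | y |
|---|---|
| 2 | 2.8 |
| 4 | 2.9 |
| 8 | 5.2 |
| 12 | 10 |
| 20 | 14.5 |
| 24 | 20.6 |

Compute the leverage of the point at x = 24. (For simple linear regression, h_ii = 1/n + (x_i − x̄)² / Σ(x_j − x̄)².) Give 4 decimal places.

x̄ = (2 + 4 + 8 + 12 + 20 + 24)/6 = 11.6667
Σ(x − x̄)² = 93.4444 + 58.7778 + 13.4444 + 0.111111 + 69.4444 + 152.111 = 387.333
h = 1/6 + (12.3333)²/387.333 = 0.166667 + 0.392714 = 0.5594

h = 0.5594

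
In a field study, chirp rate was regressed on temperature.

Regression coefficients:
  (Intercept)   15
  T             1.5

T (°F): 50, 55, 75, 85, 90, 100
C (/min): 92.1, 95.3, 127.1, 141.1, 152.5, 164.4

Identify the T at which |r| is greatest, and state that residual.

T = 90, r = 2.5

T=50: ŷ = 15 + 1.5·50 = 90; r = 92.1 − 90 = 2.1
T=55: ŷ = 15 + 1.5·55 = 97.5; r = 95.3 − 97.5 = -2.2
T=75: ŷ = 15 + 1.5·75 = 127.5; r = 127.1 − 127.5 = -0.4
T=85: ŷ = 15 + 1.5·85 = 142.5; r = 141.1 − 142.5 = -1.4
T=90: ŷ = 15 + 1.5·90 = 150; r = 152.5 − 150 = 2.5
T=100: ŷ = 15 + 1.5·100 = 165; r = 164.4 − 165 = -0.6
Largest |r| is 2.5 at T = 90, residual 2.5.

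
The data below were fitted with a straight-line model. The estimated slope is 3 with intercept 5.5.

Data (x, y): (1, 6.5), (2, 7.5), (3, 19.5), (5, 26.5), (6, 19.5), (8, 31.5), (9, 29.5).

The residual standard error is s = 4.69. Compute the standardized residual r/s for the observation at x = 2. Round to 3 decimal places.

ŷ = 5.5 + 3·2 = 11.5
r = 7.5 − 11.5 = -4
r/s = -4 / 4.69 = -0.853

-0.853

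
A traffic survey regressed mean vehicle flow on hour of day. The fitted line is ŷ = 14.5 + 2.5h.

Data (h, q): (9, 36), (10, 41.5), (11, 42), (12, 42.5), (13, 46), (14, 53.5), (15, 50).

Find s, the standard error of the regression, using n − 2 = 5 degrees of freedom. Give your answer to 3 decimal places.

h=9: ŷ = 14.5 + 2.5·9 = 37; e = 36 − 37 = -1
h=10: ŷ = 14.5 + 2.5·10 = 39.5; e = 41.5 − 39.5 = 2
h=11: ŷ = 14.5 + 2.5·11 = 42; e = 42 − 42 = 0
h=12: ŷ = 14.5 + 2.5·12 = 44.5; e = 42.5 − 44.5 = -2
h=13: ŷ = 14.5 + 2.5·13 = 47; e = 46 − 47 = -1
h=14: ŷ = 14.5 + 2.5·14 = 49.5; e = 53.5 − 49.5 = 4
h=15: ŷ = 14.5 + 2.5·15 = 52; e = 50 − 52 = -2
SSE = 1 + 4 + 0 + 4 + 1 + 16 + 4 = 30
s = √(30/5) = √6 ≈ 2.449

s = 2.449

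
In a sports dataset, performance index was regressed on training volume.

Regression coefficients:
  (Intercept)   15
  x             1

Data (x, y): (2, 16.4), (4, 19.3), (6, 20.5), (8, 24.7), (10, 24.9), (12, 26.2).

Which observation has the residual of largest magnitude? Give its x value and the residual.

x = 8, e = 1.7

x=2: ŷ = 15 + 2 = 17; e = 16.4 − 17 = -0.6
x=4: ŷ = 15 + 4 = 19; e = 19.3 − 19 = 0.3
x=6: ŷ = 15 + 6 = 21; e = 20.5 − 21 = -0.5
x=8: ŷ = 15 + 8 = 23; e = 24.7 − 23 = 1.7
x=10: ŷ = 15 + 10 = 25; e = 24.9 − 25 = -0.1
x=12: ŷ = 15 + 12 = 27; e = 26.2 − 27 = -0.8
Largest |e| is 1.7 at x = 8, residual 1.7.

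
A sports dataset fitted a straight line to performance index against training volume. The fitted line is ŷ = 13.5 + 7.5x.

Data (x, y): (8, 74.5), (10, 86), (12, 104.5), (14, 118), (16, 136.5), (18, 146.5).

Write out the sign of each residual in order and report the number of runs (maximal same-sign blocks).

x=8: ŷ = 13.5 + 7.5·8 = 73.5; r = 74.5 − 73.5 = 1
x=10: ŷ = 13.5 + 7.5·10 = 88.5; r = 86 − 88.5 = -2.5
x=12: ŷ = 13.5 + 7.5·12 = 103.5; r = 104.5 − 103.5 = 1
x=14: ŷ = 13.5 + 7.5·14 = 118.5; r = 118 − 118.5 = -0.5
x=16: ŷ = 13.5 + 7.5·16 = 133.5; r = 136.5 − 133.5 = 3
x=18: ŷ = 13.5 + 7.5·18 = 148.5; r = 146.5 − 148.5 = -2
Signs: + − + − + −
Runs: +×1, −×1, +×1, −×1, +×1, −×1 → 6

6 runs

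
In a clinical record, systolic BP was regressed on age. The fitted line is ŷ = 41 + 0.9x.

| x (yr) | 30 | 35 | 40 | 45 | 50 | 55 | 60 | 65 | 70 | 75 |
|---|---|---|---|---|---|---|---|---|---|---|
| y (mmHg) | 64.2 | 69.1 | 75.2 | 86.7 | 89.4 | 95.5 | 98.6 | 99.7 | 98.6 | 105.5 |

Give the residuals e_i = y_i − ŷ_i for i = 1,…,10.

x=30: ŷ = 41 + 0.9·30 = 68; e = 64.2 − 68 = -3.8
x=35: ŷ = 41 + 0.9·35 = 72.5; e = 69.1 − 72.5 = -3.4
x=40: ŷ = 41 + 0.9·40 = 77; e = 75.2 − 77 = -1.8
x=45: ŷ = 41 + 0.9·45 = 81.5; e = 86.7 − 81.5 = 5.2
x=50: ŷ = 41 + 0.9·50 = 86; e = 89.4 − 86 = 3.4
x=55: ŷ = 41 + 0.9·55 = 90.5; e = 95.5 − 90.5 = 5
x=60: ŷ = 41 + 0.9·60 = 95; e = 98.6 − 95 = 3.6
x=65: ŷ = 41 + 0.9·65 = 99.5; e = 99.7 − 99.5 = 0.2
x=70: ŷ = 41 + 0.9·70 = 104; e = 98.6 − 104 = -5.4
x=75: ŷ = 41 + 0.9·75 = 108.5; e = 105.5 − 108.5 = -3

-3.8, -3.4, -1.8, 5.2, 3.4, 5, 3.6, 0.2, -5.4, -3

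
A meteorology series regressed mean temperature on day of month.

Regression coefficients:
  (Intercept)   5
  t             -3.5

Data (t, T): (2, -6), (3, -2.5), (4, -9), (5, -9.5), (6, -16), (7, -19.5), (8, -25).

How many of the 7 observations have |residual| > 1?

4

t=2: ŷ = 5 − 3.5·2 = -2; e = -6 − (-2) = -4
t=3: ŷ = 5 − 3.5·3 = -5.5; e = -2.5 − (-5.5) = 3
t=4: ŷ = 5 − 3.5·4 = -9; e = -9 − (-9) = 0
t=5: ŷ = 5 − 3.5·5 = -12.5; e = -9.5 − (-12.5) = 3
t=6: ŷ = 5 − 3.5·6 = -16; e = -16 − (-16) = 0
t=7: ŷ = 5 − 3.5·7 = -19.5; e = -19.5 − (-19.5) = 0
t=8: ŷ = 5 − 3.5·8 = -23; e = -25 − (-23) = -2
|e| > 1: t=2 (|e|=4), t=3 (|e|=3), t=5 (|e|=3), t=8 (|e|=2) → 4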